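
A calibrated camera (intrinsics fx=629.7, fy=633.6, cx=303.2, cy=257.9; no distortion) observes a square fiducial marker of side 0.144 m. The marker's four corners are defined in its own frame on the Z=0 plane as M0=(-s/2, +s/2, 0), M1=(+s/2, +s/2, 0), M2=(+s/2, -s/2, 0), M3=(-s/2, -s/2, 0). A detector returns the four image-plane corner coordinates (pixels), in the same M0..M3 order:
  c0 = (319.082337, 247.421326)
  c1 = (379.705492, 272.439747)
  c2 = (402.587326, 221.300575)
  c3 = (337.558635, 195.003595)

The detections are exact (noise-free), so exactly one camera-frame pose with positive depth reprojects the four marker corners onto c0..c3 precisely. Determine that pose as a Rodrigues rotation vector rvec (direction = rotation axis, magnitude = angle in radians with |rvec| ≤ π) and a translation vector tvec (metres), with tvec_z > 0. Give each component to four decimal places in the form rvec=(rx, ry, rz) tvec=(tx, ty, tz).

Intrinsics K: fx=629.7, fy=633.6, cx=303.2, cy=257.9
Marker side s = 0.144 m; corners in marker frame (Z=0):
  M0 = (-0.0720, +0.0720, 0)
  M1 = (+0.0720, +0.0720, 0)
  M2 = (+0.0720, -0.0720, 0)
  M3 = (-0.0720, -0.0720, 0)
Detected image corners:
  c0 = (319.082337, 247.421326) px
  c1 = (379.705492, 272.439747) px
  c2 = (402.587326, 221.300575) px
  c3 = (337.558635, 195.003595) px
Planar DLT: solve 8×8 A·h = b for H (H[2,2]=1):
  H  [+414.18006 +24.53049 +359.24986]
  H  [+163.97853 +468.93686 +234.85674]
  H  [-0.06003 +0.46720 +1.00000]
B = K⁻¹H; ‖b₁‖=0.745195, ‖b₂‖=0.745195; λ = 2/(‖b₁‖+‖b₂‖) = 1.341930, sign → tz>0 ⇒ λ=+1.341930
r₁ = λ·B[:,0] = (+0.92143,+0.38009,-0.08056); r₂ = λ·B[:,1] = (-0.24960,+0.73799,+0.62696)
r₃ = r₁×r₂ = (+0.29775,-0.55759,+0.77488); SVD([r₁ r₂ r₃]) → R = UVᵀ:
  R  [+0.92143 -0.24960 +0.29775]
  R  [+0.38009 +0.73799 -0.55759]
  R  [-0.08056 +0.62696 +0.77488]
t = (+0.11945, -0.04880, +1.34193) m
tr R = 2.434300; θ = arccos((tr R − 1)/2) = 0.771092 rad = 44.180°
axis k = ((R−Rᵀ)₃₂, (R−Rᵀ)₁₃, (R−Rᵀ)₂₁) / (2 sinθ) = (+0.849845, +0.271420, +0.451769)
rvec = θ·k = (+0.655308, +0.209290, +0.348355)

rvec=(0.6553, 0.2093, 0.3484) tvec=(0.1194, -0.0488, 1.3419)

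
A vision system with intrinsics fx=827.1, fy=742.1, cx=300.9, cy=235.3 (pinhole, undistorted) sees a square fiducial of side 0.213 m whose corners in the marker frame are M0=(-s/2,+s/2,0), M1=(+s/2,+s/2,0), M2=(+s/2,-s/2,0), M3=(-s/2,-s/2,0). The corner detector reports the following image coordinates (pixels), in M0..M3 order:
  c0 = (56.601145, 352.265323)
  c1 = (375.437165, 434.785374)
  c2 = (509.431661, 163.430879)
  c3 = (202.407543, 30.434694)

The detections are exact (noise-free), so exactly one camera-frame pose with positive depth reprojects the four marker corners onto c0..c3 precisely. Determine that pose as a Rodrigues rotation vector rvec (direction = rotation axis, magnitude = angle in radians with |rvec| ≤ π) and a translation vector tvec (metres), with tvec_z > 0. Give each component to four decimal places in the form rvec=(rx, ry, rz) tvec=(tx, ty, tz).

rvec=(0.1496, -0.3544, 0.3832) tvec=(-0.0022, 0.0110, 0.4917)

Intrinsics K: fx=827.1, fy=742.1, cx=300.9, cy=235.3
Marker side s = 0.213 m; corners in marker frame (Z=0):
  M0 = (-0.1065, +0.1065, 0)
  M1 = (+0.1065, +0.1065, 0)
  M2 = (+0.1065, -0.1065, 0)
  M3 = (-0.1065, -0.1065, 0)
Detected image corners:
  c0 = (56.601145, 352.265323) px
  c1 = (375.437165, 434.785374) px
  c2 = (509.431661, 163.430879) px
  c3 = (202.407543, 30.434694) px
Planar DLT: solve 8×8 A·h = b for H (H[2,2]=1):
  H  [+1682.01382 -610.33605 +297.19254]
  H  [+686.09449 +1421.05259 +251.93652]
  H  [+0.74274 +0.15484 +1.00000]
B = K⁻¹H; ‖b₁‖=2.033732, ‖b₂‖=2.033732; λ = 2/(‖b₁‖+‖b₂‖) = 0.491707, sign → tz>0 ⇒ λ=+0.491707
r₁ = λ·B[:,0] = (+0.86708,+0.33880,+0.36521); r₂ = λ·B[:,1] = (-0.39054,+0.91743,+0.07614)
r₃ = r₁×r₂ = (-0.30926,-0.20865,+0.92781); SVD([r₁ r₂ r₃]) → R = UVᵀ:
  R  [+0.86708 -0.39054 -0.30926]
  R  [+0.33880 +0.91743 -0.20865]
  R  [+0.36521 +0.07614 +0.92781]
t = (-0.00220, +0.01102, +0.49171) m
tr R = 2.712322; θ = arccos((tr R − 1)/2) = 0.543002 rad = 31.112°
axis k = ((R−Rᵀ)₃₂, (R−Rᵀ)₁₃, (R−Rᵀ)₂₁) / (2 sinθ) = (+0.275575, -0.652662, +0.705756)
rvec = θ·k = (+0.149638, -0.354397, +0.383227)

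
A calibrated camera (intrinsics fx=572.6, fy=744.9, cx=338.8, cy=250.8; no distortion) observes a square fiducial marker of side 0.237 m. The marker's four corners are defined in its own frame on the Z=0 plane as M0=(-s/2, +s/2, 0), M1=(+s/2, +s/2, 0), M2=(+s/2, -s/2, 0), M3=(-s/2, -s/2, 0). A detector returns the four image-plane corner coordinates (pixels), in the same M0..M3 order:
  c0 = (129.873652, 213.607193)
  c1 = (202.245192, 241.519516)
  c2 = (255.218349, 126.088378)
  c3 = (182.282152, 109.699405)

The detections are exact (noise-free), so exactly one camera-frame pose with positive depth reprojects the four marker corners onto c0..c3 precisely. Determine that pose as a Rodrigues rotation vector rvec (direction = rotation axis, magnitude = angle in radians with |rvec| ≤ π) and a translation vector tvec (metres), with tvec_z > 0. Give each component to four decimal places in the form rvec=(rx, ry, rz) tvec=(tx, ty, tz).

rvec=(-0.4504, 0.4807, 0.3515) tvec=(-0.3361, -0.1407, 1.3067)

Intrinsics K: fx=572.6, fy=744.9, cx=338.8, cy=250.8
Marker side s = 0.237 m; corners in marker frame (Z=0):
  M0 = (-0.1185, +0.1185, 0)
  M1 = (+0.1185, +0.1185, 0)
  M2 = (+0.1185, -0.1185, 0)
  M3 = (-0.1185, -0.1185, 0)
Detected image corners:
  c0 = (129.873652, 213.607193) px
  c1 = (202.245192, 241.519516) px
  c2 = (255.218349, 126.088378) px
  c3 = (182.282152, 109.699405) px
Planar DLT: solve 8×8 A·h = b for H (H[2,2]=1):
  H  [+231.07674 -270.72525 +191.50156]
  H  [+24.94444 +418.10858 +170.57704]
  H  [-0.39248 -0.25185 +1.00000]
B = K⁻¹H; ‖b₁‖=0.765307, ‖b₂‖=0.765307; λ = 2/(‖b₁‖+‖b₂‖) = 1.306665, sign → tz>0 ⇒ λ=+1.306665
r₁ = λ·B[:,0] = (+0.83076,+0.21642,-0.51284); r₂ = λ·B[:,1] = (-0.42308,+0.84422,-0.32908)
r₃ = r₁×r₂ = (+0.36173,+0.49036,+0.79291); SVD([r₁ r₂ r₃]) → R = UVᵀ:
  R  [+0.83076 -0.42308 +0.36173]
  R  [+0.21642 +0.84422 +0.49036]
  R  [-0.51284 -0.32908 +0.79291]
t = (-0.33613, -0.14072, +1.30667) m
tr R = 2.467884; θ = arccos((tr R − 1)/2) = 0.746689 rad = 42.782°
axis k = ((R−Rᵀ)₃₂, (R−Rᵀ)₁₃, (R−Rᵀ)₂₁) / (2 sinθ) = (-0.603225, +0.643814, +0.470769)
rvec = θ·k = (-0.450421, +0.480728, +0.351518)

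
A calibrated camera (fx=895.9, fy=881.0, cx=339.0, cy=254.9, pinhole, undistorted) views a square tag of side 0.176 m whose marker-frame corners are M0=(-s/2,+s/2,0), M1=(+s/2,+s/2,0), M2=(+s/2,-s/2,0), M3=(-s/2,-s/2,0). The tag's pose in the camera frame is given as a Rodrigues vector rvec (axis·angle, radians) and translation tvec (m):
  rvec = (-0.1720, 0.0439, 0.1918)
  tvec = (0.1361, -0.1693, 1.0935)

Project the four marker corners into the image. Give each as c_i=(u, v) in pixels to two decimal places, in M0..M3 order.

c0=(366.08, 173.18) c1=(510.39, 199.23) c2=(533.50, 64.74) c3=(392.76, 40.65)

Intrinsics K: fx=895.9, fy=881.0, cx=339.0, cy=254.9
Marker side s = 0.176 m; corners in marker frame (Z=0):
  M0 = (-0.0880, +0.0880, 0)
  M1 = (+0.0880, +0.0880, 0)
  M2 = (+0.0880, -0.0880, 0)
  M3 = (-0.0880, -0.0880, 0)
rvec = (-0.1720, 0.0439, 0.1918), |rvec| = θ = 0.26134 rad = 14.974°
Rodrigues: sinθ=0.25838, 1−cosθ=0.03396; R = I + sinθ·[k]× + (1−cosθ)·[k]×²:
    [+0.98075 -0.19338 +0.02700]
    [+0.18587 +0.96700 +0.17423]
    [-0.05980 -0.16586 +0.98433]
t = (0.1361, -0.1693, 1.0935) m
M0: Pc = R·M0+t = (+0.03278, -0.10056, +1.08417); u = 895.9·(+0.03278)/1.08417 + 339.0 = 366.0848, v = 881.0·(-0.10056)/1.08417 + 254.9 = 173.1841
M1: Pc = R·M1+t = (+0.20539, -0.06785, +1.07364); u = 895.9·(+0.20539)/1.07364 + 339.0 = 510.3868, v = 881.0·(-0.06785)/1.07364 + 254.9 = 199.2265
M2: Pc = R·M2+t = (+0.23942, -0.23804, +1.10283); u = 895.9·(+0.23942)/1.10283 + 339.0 = 533.4986, v = 881.0·(-0.23804)/1.10283 + 254.9 = 64.7416
M3: Pc = R·M3+t = (+0.06681, -0.27075, +1.11336); u = 895.9·(+0.06681)/1.11336 + 339.0 = 392.7617, v = 881.0·(-0.27075)/1.11336 + 254.9 = 40.6534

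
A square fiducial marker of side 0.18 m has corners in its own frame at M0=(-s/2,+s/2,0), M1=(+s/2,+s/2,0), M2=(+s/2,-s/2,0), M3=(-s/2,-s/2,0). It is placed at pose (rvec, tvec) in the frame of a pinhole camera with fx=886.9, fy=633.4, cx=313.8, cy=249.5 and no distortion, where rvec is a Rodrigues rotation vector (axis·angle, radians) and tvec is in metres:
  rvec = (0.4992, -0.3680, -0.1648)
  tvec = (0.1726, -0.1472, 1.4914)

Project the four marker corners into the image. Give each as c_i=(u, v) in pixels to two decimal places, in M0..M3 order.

c0=(369.95, 229.60) c1=(462.09, 212.61) c2=(464.02, 143.37) c3=(366.17, 158.76)

Intrinsics K: fx=886.9, fy=633.4, cx=313.8, cy=249.5
Marker side s = 0.18 m; corners in marker frame (Z=0):
  M0 = (-0.0900, +0.0900, 0)
  M1 = (+0.0900, +0.0900, 0)
  M2 = (+0.0900, -0.0900, 0)
  M3 = (-0.0900, -0.0900, 0)
rvec = (0.4992, -0.3680, -0.1648), |rvec| = θ = 0.64170 rad = 36.767°
Rodrigues: sinθ=0.59856, 1−cosθ=0.19892; R = I + sinθ·[k]× + (1−cosθ)·[k]×²:
    [+0.92146 +0.06498 -0.38300]
    [-0.24246 +0.86650 -0.43634]
    [+0.30352 +0.49493 +0.81420]
t = (0.1726, -0.1472, 1.4914) m
M0: Pc = R·M0+t = (+0.09552, -0.04739, +1.50863); u = 886.9·(+0.09552)/1.50863 + 313.8 = 369.9527, v = 633.4·(-0.04739)/1.50863 + 249.5 = 229.6018
M1: Pc = R·M1+t = (+0.26138, -0.09104, +1.56326); u = 886.9·(+0.26138)/1.56326 + 313.8 = 462.0909, v = 633.4·(-0.09104)/1.56326 + 249.5 = 212.6137
M2: Pc = R·M2+t = (+0.24968, -0.24701, +1.47417); u = 886.9·(+0.24968)/1.47417 + 313.8 = 464.0160, v = 633.4·(-0.24701)/1.47417 + 249.5 = 143.3700
M3: Pc = R·M3+t = (+0.08382, -0.20336, +1.41954); u = 886.9·(+0.08382)/1.41954 + 313.8 = 366.1695, v = 633.4·(-0.20336)/1.41954 + 249.5 = 158.7592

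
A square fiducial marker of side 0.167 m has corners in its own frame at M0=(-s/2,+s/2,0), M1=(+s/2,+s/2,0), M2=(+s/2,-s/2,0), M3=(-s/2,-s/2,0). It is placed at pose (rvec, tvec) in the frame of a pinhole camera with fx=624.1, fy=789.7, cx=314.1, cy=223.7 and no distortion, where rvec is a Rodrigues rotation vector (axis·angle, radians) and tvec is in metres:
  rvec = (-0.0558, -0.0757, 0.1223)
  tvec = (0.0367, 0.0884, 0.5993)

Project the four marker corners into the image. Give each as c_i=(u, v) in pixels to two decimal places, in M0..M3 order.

Intrinsics K: fx=624.1, fy=789.7, cx=314.1, cy=223.7
Marker side s = 0.167 m; corners in marker frame (Z=0):
  M0 = (-0.0835, +0.0835, 0)
  M1 = (+0.0835, +0.0835, 0)
  M2 = (+0.0835, -0.0835, 0)
  M3 = (-0.0835, -0.0835, 0)
rvec = (-0.0558, -0.0757, 0.1223), |rvec| = θ = 0.15428 rad = 8.839°
Rodrigues: sinθ=0.15367, 1−cosθ=0.01188; R = I + sinθ·[k]× + (1−cosθ)·[k]×²:
    [+0.98968 -0.11971 -0.07881]
    [+0.12392 +0.99098 +0.05096]
    [+0.07199 -0.06020 +0.99559]
t = (0.0367, 0.0884, 0.5993) m
M0: Pc = R·M0+t = (-0.05593, +0.16080, +0.58826); u = 624.1·(-0.05593)/0.58826 + 314.1 = 254.7588, v = 789.7·(+0.16080)/0.58826 + 223.7 = 439.5619
M1: Pc = R·M1+t = (+0.10934, +0.18149, +0.60028); u = 624.1·(+0.10934)/0.60028 + 314.1 = 427.7803, v = 789.7·(+0.18149)/0.60028 + 223.7 = 462.4638
M2: Pc = R·M2+t = (+0.12933, +0.01600, +0.61034); u = 624.1·(+0.12933)/0.61034 + 314.1 = 446.3498, v = 789.7·(+0.01600)/0.61034 + 223.7 = 244.4027
M3: Pc = R·M3+t = (-0.03594, -0.00469, +0.59832); u = 624.1·(-0.03594)/0.59832 + 314.1 = 276.6086, v = 789.7·(-0.00469)/0.59832 + 223.7 = 217.5037

c0=(254.76, 439.56) c1=(427.78, 462.46) c2=(446.35, 244.40) c3=(276.61, 217.50)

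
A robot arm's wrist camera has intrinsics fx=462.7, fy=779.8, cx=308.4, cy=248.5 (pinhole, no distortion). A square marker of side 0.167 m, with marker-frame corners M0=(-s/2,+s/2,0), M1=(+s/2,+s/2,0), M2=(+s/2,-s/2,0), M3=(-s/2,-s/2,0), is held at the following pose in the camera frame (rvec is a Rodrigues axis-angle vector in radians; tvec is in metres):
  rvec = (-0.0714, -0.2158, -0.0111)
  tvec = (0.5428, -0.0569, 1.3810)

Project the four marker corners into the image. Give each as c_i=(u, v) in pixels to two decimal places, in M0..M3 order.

c0=(466.17, 263.82) c1=(516.29, 263.11) c2=(513.55, 170.53) c3=(463.77, 168.80)

Intrinsics K: fx=462.7, fy=779.8, cx=308.4, cy=248.5
Marker side s = 0.167 m; corners in marker frame (Z=0):
  M0 = (-0.0835, +0.0835, 0)
  M1 = (+0.0835, +0.0835, 0)
  M2 = (+0.0835, -0.0835, 0)
  M3 = (-0.0835, -0.0835, 0)
rvec = (-0.0714, -0.2158, -0.0111), |rvec| = θ = 0.22758 rad = 13.039°
Rodrigues: sinθ=0.22562, 1−cosθ=0.02578; R = I + sinθ·[k]× + (1−cosθ)·[k]×²:
    [+0.97675 +0.01868 -0.21355]
    [-0.00333 +0.99740 +0.07198]
    [+0.21434 -0.06959 +0.97428]
t = (0.5428, -0.0569, 1.3810) m
M0: Pc = R·M0+t = (+0.46280, +0.02666, +1.35729); u = 462.7·(+0.46280)/1.35729 + 308.4 = 466.1684, v = 779.8·(+0.02666)/1.35729 + 248.5 = 263.8176
M1: Pc = R·M1+t = (+0.62592, +0.02610, +1.39309); u = 462.7·(+0.62592)/1.39309 + 308.4 = 516.2927, v = 779.8·(+0.02610)/1.39309 + 248.5 = 263.1124
M2: Pc = R·M2+t = (+0.62280, -0.14046, +1.40471); u = 462.7·(+0.62280)/1.40471 + 308.4 = 513.5454, v = 779.8·(-0.14046)/1.40471 + 248.5 = 170.5253
M3: Pc = R·M3+t = (+0.45968, -0.13990, +1.36891); u = 462.7·(+0.45968)/1.36891 + 308.4 = 463.7748, v = 779.8·(-0.13990)/1.36891 + 248.5 = 168.8035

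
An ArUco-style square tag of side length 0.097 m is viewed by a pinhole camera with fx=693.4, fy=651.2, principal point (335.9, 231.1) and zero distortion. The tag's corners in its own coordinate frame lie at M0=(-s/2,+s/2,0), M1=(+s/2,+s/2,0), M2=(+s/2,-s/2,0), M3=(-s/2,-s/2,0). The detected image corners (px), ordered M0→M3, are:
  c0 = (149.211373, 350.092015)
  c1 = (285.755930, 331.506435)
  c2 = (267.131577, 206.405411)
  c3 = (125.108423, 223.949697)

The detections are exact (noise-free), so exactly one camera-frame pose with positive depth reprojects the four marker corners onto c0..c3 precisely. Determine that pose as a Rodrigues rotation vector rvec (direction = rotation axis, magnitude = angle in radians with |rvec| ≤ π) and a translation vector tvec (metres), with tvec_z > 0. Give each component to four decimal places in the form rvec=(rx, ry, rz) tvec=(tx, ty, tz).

rvec=(0.1823, -0.0804, -0.1274) tvec=(-0.0896, 0.0357, 0.4837)

Intrinsics K: fx=693.4, fy=651.2, cx=335.9, cy=231.1
Marker side s = 0.097 m; corners in marker frame (Z=0):
  M0 = (-0.0485, +0.0485, 0)
  M1 = (+0.0485, +0.0485, 0)
  M2 = (+0.0485, -0.0485, 0)
  M3 = (-0.0485, -0.0485, 0)
Detected image corners:
  c0 = (149.211373, 350.092015) px
  c1 = (285.755930, 331.506435) px
  c2 = (267.131577, 206.405411) px
  c3 = (125.108423, 223.949697) px
Planar DLT: solve 8×8 A·h = b for H (H[2,2]=1):
  H  [+1464.48011 +299.44859 +207.47584]
  H  [-147.23294 +1401.76023 +279.09634]
  H  [+0.14067 +0.38393 +1.00000]
B = K⁻¹H; ‖b₁‖=2.067230, ‖b₂‖=2.067230; λ = 2/(‖b₁‖+‖b₂‖) = 0.483739, sign → tz>0 ⇒ λ=+0.483739
r₁ = λ·B[:,0] = (+0.98871,-0.13352,+0.06805); r₂ = λ·B[:,1] = (+0.11894,+0.97538,+0.18572)
r₃ = r₁×r₂ = (-0.09117,-0.17553,+0.98024); SVD([r₁ r₂ r₃]) → R = UVᵀ:
  R  [+0.98871 +0.11894 -0.09117]
  R  [-0.13352 +0.97538 -0.17553]
  R  [+0.06805 +0.18572 +0.98024]
t = (-0.08959, +0.03565, +0.48374) m
tr R = 2.944328; θ = arccos((tr R − 1)/2) = 0.236499 rad = 13.550°
axis k = ((R−Rᵀ)₃₂, (R−Rᵀ)₁₃, (R−Rᵀ)₂₁) / (2 sinθ) = (+0.770919, -0.339762, -0.538744)
rvec = θ·k = (+0.182322, -0.080353, -0.127413)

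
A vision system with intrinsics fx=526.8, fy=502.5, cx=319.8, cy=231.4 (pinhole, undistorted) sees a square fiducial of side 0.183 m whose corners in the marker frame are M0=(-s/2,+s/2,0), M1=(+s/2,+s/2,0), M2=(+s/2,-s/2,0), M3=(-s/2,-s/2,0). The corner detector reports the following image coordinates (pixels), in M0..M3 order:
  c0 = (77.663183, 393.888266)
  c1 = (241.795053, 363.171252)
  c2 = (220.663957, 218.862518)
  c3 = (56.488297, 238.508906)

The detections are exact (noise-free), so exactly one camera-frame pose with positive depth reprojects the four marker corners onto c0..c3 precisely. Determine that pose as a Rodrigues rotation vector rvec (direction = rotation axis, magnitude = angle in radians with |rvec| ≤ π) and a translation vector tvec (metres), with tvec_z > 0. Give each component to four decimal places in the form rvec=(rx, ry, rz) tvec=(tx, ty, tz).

Intrinsics K: fx=526.8, fy=502.5, cx=319.8, cy=231.4
Marker side s = 0.183 m; corners in marker frame (Z=0):
  M0 = (-0.0915, +0.0915, 0)
  M1 = (+0.0915, +0.0915, 0)
  M2 = (+0.0915, -0.0915, 0)
  M3 = (-0.0915, -0.0915, 0)
Detected image corners:
  c0 = (77.663183, 393.888266) px
  c1 = (241.795053, 363.171252) px
  c2 = (220.663957, 218.862518) px
  c3 = (56.488297, 238.508906) px
Planar DLT: solve 8×8 A·h = b for H (H[2,2]=1):
  H  [+955.99113 +108.20358 +152.07422]
  H  [-17.42035 +802.69873 +302.81290]
  H  [+0.39540 -0.04949 +1.00000]
B = K⁻¹H; ‖b₁‖=1.637968, ‖b₂‖=1.637968; λ = 2/(‖b₁‖+‖b₂‖) = 0.610513, sign → tz>0 ⇒ λ=+0.610513
r₁ = λ·B[:,0] = (+0.96136,-0.13233,+0.24140); r₂ = λ·B[:,1] = (+0.14374,+0.98915,-0.03022)
r₃ = r₁×r₂ = (-0.23478,+0.06375,+0.96996); SVD([r₁ r₂ r₃]) → R = UVᵀ:
  R  [+0.96136 +0.14374 -0.23478]
  R  [-0.13233 +0.98915 +0.06375]
  R  [+0.24140 -0.03022 +0.96996]
t = (-0.19438, +0.08676, +0.61051) m
tr R = 2.920471; θ = arccos((tr R − 1)/2) = 0.282952 rad = 16.212°
axis k = ((R−Rᵀ)₃₂, (R−Rᵀ)₁₃, (R−Rᵀ)₂₁) / (2 sinθ) = (-0.168281, -0.852784, -0.494409)
rvec = θ·k = (-0.047615, -0.241297, -0.139894)

rvec=(-0.0476, -0.2413, -0.1399) tvec=(-0.1944, 0.0868, 0.6105)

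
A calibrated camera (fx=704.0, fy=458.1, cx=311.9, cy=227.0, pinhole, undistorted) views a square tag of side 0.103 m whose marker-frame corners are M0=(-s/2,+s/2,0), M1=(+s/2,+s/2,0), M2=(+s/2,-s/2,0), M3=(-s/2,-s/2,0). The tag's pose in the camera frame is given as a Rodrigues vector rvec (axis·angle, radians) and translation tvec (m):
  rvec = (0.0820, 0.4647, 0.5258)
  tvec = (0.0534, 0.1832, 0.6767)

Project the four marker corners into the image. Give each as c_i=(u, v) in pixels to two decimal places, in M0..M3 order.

Intrinsics K: fx=704.0, fy=458.1, cx=311.9, cy=227.0
Marker side s = 0.103 m; corners in marker frame (Z=0):
  M0 = (-0.0515, +0.0515, 0)
  M1 = (+0.0515, +0.0515, 0)
  M2 = (+0.0515, -0.0515, 0)
  M3 = (-0.0515, -0.0515, 0)
rvec = (0.0820, 0.4647, 0.5258), |rvec| = θ = 0.70650 rad = 40.479°
Rodrigues: sinθ=0.64917, 1−cosθ=0.23936; R = I + sinθ·[k]× + (1−cosθ)·[k]×²:
    [+0.76387 -0.46486 +0.44767]
    [+0.50141 +0.86420 +0.04183]
    [-0.40632 +0.19252 +0.89322]
t = (0.0534, 0.1832, 0.6767) m
M0: Pc = R·M0+t = (-0.00988, +0.20188, +0.70754); u = 704.0·(-0.00988)/0.70754 + 311.9 = 302.0698, v = 458.1·(+0.20188)/0.70754 + 227.0 = 357.7104
M1: Pc = R·M1+t = (+0.06880, +0.25353, +0.66569); u = 704.0·(+0.06880)/0.66569 + 311.9 = 384.6580, v = 458.1·(+0.25353)/0.66569 + 227.0 = 401.4681
M2: Pc = R·M2+t = (+0.11668, +0.16452, +0.64586); u = 704.0·(+0.11668)/0.64586 + 311.9 = 439.0831, v = 458.1·(+0.16452)/0.64586 + 227.0 = 343.6894
M3: Pc = R·M3+t = (+0.03800, +0.11287, +0.68771); u = 704.0·(+0.03800)/0.68771 + 311.9 = 350.8015, v = 458.1·(+0.11287)/0.68771 + 227.0 = 302.1861

c0=(302.07, 357.71) c1=(384.66, 401.47) c2=(439.08, 343.69) c3=(350.80, 302.19)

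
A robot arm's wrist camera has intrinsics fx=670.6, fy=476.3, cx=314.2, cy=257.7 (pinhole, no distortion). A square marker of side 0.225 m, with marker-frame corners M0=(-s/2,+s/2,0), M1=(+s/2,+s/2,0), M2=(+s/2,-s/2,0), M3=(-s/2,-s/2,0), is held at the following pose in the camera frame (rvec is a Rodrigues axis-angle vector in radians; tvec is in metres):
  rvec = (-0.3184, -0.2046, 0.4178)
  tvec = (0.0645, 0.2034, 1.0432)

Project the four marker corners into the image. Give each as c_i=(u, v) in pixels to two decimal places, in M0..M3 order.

c0=(261.96, 379.26) c1=(395.90, 420.77) c2=(440.28, 324.66) c3=(317.24, 283.54)

Intrinsics K: fx=670.6, fy=476.3, cx=314.2, cy=257.7
Marker side s = 0.225 m; corners in marker frame (Z=0):
  M0 = (-0.1125, +0.1125, 0)
  M1 = (+0.1125, +0.1125, 0)
  M2 = (+0.1125, -0.1125, 0)
  M3 = (-0.1125, -0.1125, 0)
rvec = (-0.3184, -0.2046, 0.4178), |rvec| = θ = 0.56373 rad = 32.300°
Rodrigues: sinθ=0.53435, 1−cosθ=0.15473; R = I + sinθ·[k]× + (1−cosθ)·[k]×²:
    [+0.89463 -0.36430 -0.25870]
    [+0.42774 +0.86565 +0.26018]
    [+0.12916 -0.34342 +0.93026]
t = (0.0645, 0.2034, 1.0432) m
M0: Pc = R·M0+t = (-0.07713, +0.25266, +0.99003); u = 670.6·(-0.07713)/0.99003 + 314.2 = 261.9564, v = 476.3·(+0.25266)/0.99003 + 257.7 = 379.2556
M1: Pc = R·M1+t = (+0.12416, +0.34891, +1.01910); u = 670.6·(+0.12416)/1.01910 + 314.2 = 395.9026, v = 476.3·(+0.34891)/1.01910 + 257.7 = 420.7699
M2: Pc = R·M2+t = (+0.20613, +0.15414, +1.09637); u = 670.6·(+0.20613)/1.09637 + 314.2 = 440.2805, v = 476.3·(+0.15414)/1.09637 + 257.7 = 324.6618
M3: Pc = R·M3+t = (+0.00484, +0.05789, +1.06730); u = 670.6·(+0.00484)/1.06730 + 314.2 = 317.2400, v = 476.3·(+0.05789)/1.06730 + 257.7 = 283.5361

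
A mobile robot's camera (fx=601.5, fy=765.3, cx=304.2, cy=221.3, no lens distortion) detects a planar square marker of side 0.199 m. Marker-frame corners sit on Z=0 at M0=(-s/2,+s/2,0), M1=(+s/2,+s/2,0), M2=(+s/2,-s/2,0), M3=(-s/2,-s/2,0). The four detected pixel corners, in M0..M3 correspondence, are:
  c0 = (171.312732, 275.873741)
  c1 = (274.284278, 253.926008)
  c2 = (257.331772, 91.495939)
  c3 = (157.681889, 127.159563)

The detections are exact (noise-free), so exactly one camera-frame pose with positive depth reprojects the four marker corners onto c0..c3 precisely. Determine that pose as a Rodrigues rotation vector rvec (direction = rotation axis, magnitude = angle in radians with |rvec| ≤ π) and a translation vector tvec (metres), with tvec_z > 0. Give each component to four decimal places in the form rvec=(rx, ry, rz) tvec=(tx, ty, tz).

rvec=(-0.0585, 0.4673, -0.1558) tvec=(-0.1465, -0.0431, 0.9636)

Intrinsics K: fx=601.5, fy=765.3, cx=304.2, cy=221.3
Marker side s = 0.199 m; corners in marker frame (Z=0):
  M0 = (-0.0995, +0.0995, 0)
  M1 = (+0.0995, +0.0995, 0)
  M2 = (+0.0995, -0.0995, 0)
  M3 = (-0.0995, -0.0995, 0)
Detected image corners:
  c0 = (171.312732, 275.873741) px
  c1 = (274.284278, 253.926008) px
  c2 = (257.331772, 91.495939) px
  c3 = (157.681889, 127.159563) px
Planar DLT: solve 8×8 A·h = b for H (H[2,2]=1):
  H  [+409.90602 +55.97197 +212.75836]
  H  [-231.27605 +762.37180 +187.03697]
  H  [-0.46067 -0.09523 +1.00000]
B = K⁻¹H; ‖b₁‖=1.037782, ‖b₂‖=1.037782; λ = 2/(‖b₁‖+‖b₂‖) = 0.963594, sign → tz>0 ⇒ λ=+0.963594
r₁ = λ·B[:,0] = (+0.88116,-0.16284,-0.44390); r₂ = λ·B[:,1] = (+0.13607,+0.98644,-0.09176)
r₃ = r₁×r₂ = (+0.45282,+0.02045,+0.89137); SVD([r₁ r₂ r₃]) → R = UVᵀ:
  R  [+0.88116 +0.13607 +0.45282]
  R  [-0.16284 +0.98644 +0.02045]
  R  [-0.44390 -0.09176 +0.89137]
t = (-0.14649, -0.04314, +0.96359) m
tr R = 2.758965; θ = arccos((tr R − 1)/2) = 0.496022 rad = 28.420°
axis k = ((R−Rᵀ)₃₂, (R−Rᵀ)₁₃, (R−Rᵀ)₂₁) / (2 sinθ) = (-0.117886, +0.942066, -0.314029)
rvec = θ·k = (-0.058474, +0.467286, -0.155765)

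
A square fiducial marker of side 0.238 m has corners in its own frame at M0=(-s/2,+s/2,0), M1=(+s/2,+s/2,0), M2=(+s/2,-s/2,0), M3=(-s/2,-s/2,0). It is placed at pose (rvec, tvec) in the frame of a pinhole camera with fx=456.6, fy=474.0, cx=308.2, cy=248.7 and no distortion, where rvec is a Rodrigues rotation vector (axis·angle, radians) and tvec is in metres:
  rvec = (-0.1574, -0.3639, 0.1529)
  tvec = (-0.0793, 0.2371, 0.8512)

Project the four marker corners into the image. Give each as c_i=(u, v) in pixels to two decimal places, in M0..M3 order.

Intrinsics K: fx=456.6, fy=474.0, cx=308.2, cy=248.7
Marker side s = 0.238 m; corners in marker frame (Z=0):
  M0 = (-0.1190, +0.1190, 0)
  M1 = (+0.1190, +0.1190, 0)
  M2 = (+0.1190, -0.1190, 0)
  M3 = (-0.1190, -0.1190, 0)
rvec = (-0.1574, -0.3639, 0.1529), |rvec| = θ = 0.42494 rad = 24.347°
Rodrigues: sinθ=0.41227, 1−cosθ=0.08894; R = I + sinθ·[k]× + (1−cosθ)·[k]×²:
    [+0.92326 -0.12013 -0.36490]
    [+0.17655 +0.97628 +0.12530]
    [+0.34119 -0.18011 +0.92258]
t = (-0.0793, 0.2371, 0.8512) m
M0: Pc = R·M0+t = (-0.20346, +0.33227, +0.78916); u = 456.6·(-0.20346)/0.78916 + 308.2 = 190.4786, v = 474.0·(+0.33227)/0.78916 + 248.7 = 448.2719
M1: Pc = R·M1+t = (+0.01627, +0.37429, +0.87037); u = 456.6·(+0.01627)/0.87037 + 308.2 = 316.7370, v = 474.0·(+0.37429)/0.87037 + 248.7 = 452.5356
M2: Pc = R·M2+t = (+0.04486, +0.14193, +0.91324); u = 456.6·(+0.04486)/0.91324 + 308.2 = 330.6311, v = 474.0·(+0.14193)/0.91324 + 248.7 = 322.3674
M3: Pc = R·M3+t = (-0.17487, +0.09991, +0.83203); u = 456.6·(-0.17487)/0.83203 + 308.2 = 212.2336, v = 474.0·(+0.09991)/0.83203 + 248.7 = 305.6193

c0=(190.48, 448.27) c1=(316.74, 452.54) c2=(330.63, 322.37) c3=(212.23, 305.62)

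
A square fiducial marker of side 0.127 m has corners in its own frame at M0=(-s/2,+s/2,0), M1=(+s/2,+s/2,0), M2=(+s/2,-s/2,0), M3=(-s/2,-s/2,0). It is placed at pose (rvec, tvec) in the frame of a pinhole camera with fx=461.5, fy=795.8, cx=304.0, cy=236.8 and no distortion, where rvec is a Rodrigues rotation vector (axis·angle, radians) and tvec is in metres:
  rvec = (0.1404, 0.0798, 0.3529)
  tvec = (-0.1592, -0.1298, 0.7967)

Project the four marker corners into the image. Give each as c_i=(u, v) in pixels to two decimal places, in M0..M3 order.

c0=(167.15, 145.37) c1=(234.27, 188.61) c2=(257.89, 67.66) c3=(188.94, 24.41)

Intrinsics K: fx=461.5, fy=795.8, cx=304.0, cy=236.8
Marker side s = 0.127 m; corners in marker frame (Z=0):
  M0 = (-0.0635, +0.0635, 0)
  M1 = (+0.0635, +0.0635, 0)
  M2 = (+0.0635, -0.0635, 0)
  M3 = (-0.0635, -0.0635, 0)
rvec = (0.1404, 0.0798, 0.3529), |rvec| = θ = 0.38810 rad = 22.236°
Rodrigues: sinθ=0.37843, 1−cosθ=0.07437; R = I + sinθ·[k]× + (1−cosθ)·[k]×²:
    [+0.93536 -0.33858 +0.10228]
    [+0.34964 +0.92878 -0.12300]
    [-0.05335 +0.15081 +0.98712]
t = (-0.1592, -0.1298, 0.7967) m
M0: Pc = R·M0+t = (-0.24010, -0.09302, +0.80966); u = 461.5·(-0.24010)/0.80966 + 304.0 = 167.1482, v = 795.8·(-0.09302)/0.80966 + 236.8 = 145.3680
M1: Pc = R·M1+t = (-0.12130, -0.04862, +0.80289); u = 461.5·(-0.12130)/0.80289 + 304.0 = 234.2746, v = 795.8·(-0.04862)/0.80289 + 236.8 = 188.6086
M2: Pc = R·M2+t = (-0.07830, -0.16658, +0.78374); u = 461.5·(-0.07830)/0.78374 + 304.0 = 257.8905, v = 795.8·(-0.16658)/0.78374 + 236.8 = 67.6608
M3: Pc = R·M3+t = (-0.19710, -0.21098, +0.79051); u = 461.5·(-0.19710)/0.79051 + 304.0 = 188.9354, v = 795.8·(-0.21098)/0.79051 + 236.8 = 24.4092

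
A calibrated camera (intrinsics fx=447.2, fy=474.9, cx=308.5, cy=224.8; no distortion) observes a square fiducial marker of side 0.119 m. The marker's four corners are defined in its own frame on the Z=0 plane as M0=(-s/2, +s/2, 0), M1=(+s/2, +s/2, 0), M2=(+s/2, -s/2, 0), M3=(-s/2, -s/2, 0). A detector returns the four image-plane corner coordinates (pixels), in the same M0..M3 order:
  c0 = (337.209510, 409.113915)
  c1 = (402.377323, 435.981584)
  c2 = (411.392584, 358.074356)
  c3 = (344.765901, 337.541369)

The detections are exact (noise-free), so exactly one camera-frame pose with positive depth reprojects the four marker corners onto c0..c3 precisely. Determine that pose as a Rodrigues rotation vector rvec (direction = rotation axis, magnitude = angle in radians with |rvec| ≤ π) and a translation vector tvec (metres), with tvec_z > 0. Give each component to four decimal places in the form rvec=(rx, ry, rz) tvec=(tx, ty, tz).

rvec=(0.0361, 0.5802, 0.1211) tvec=(0.1050, 0.2475, 0.7342)

Intrinsics K: fx=447.2, fy=474.9, cx=308.5, cy=224.8
Marker side s = 0.119 m; corners in marker frame (Z=0):
  M0 = (-0.0595, +0.0595, 0)
  M1 = (+0.0595, +0.0595, 0)
  M2 = (+0.0595, -0.0595, 0)
  M3 = (-0.0595, -0.0595, 0)
Detected image corners:
  c0 = (337.209510, 409.113915) px
  c1 = (402.377323, 435.981584) px
  c2 = (411.392584, 358.074356) px
  c3 = (344.765901, 337.541369) px
Planar DLT: solve 8×8 A·h = b for H (H[2,2]=1):
  H  [+276.39081 -34.66336 +372.45948]
  H  [-86.36174 +662.62968 +384.86118]
  H  [-0.74166 +0.09278 +1.00000]
B = K⁻¹H; ‖b₁‖=1.361937, ‖b₂‖=1.361937; λ = 2/(‖b₁‖+‖b₂‖) = 0.734248, sign → tz>0 ⇒ λ=+0.734248
r₁ = λ·B[:,0] = (+0.82947,+0.12425,-0.54456); r₂ = λ·B[:,1] = (-0.10391,+0.99225,+0.06813)
r₃ = r₁×r₂ = (+0.54881,+0.00008,+0.83595); SVD([r₁ r₂ r₃]) → R = UVᵀ:
  R  [+0.82947 -0.10391 +0.54881]
  R  [+0.12425 +0.99225 +0.00008]
  R  [-0.54456 +0.06813 +0.83595]
t = (+0.10501, +0.24747, +0.73425) m
tr R = 2.657665; θ = arccos((tr R − 1)/2) = 0.593778 rad = 34.021°
axis k = ((R−Rᵀ)₃₂, (R−Rᵀ)₁₃, (R−Rᵀ)₂₁) / (2 sinθ) = (+0.060812, +0.977102, +0.203898)
rvec = θ·k = (+0.036109, +0.580182, +0.121070)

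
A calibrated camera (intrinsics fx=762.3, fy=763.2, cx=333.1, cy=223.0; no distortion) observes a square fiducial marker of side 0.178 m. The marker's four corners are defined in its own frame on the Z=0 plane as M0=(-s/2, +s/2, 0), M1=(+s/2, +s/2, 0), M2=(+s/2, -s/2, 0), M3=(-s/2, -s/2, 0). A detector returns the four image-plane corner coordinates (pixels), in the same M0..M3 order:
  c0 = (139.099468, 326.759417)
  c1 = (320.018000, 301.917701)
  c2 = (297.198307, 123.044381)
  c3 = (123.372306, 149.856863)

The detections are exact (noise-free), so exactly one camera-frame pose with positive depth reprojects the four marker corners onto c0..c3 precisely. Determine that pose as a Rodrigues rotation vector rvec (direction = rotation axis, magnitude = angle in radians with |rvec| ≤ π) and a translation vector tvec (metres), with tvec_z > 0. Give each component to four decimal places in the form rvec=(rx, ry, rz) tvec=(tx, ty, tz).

Intrinsics K: fx=762.3, fy=763.2, cx=333.1, cy=223.0
Marker side s = 0.178 m; corners in marker frame (Z=0):
  M0 = (-0.0890, +0.0890, 0)
  M1 = (+0.0890, +0.0890, 0)
  M2 = (+0.0890, -0.0890, 0)
  M3 = (-0.0890, -0.0890, 0)
Detected image corners:
  c0 = (139.099468, 326.759417) px
  c1 = (320.018000, 301.917701) px
  c2 = (297.198307, 123.044381) px
  c3 = (123.372306, 149.856863) px
Planar DLT: solve 8×8 A·h = b for H (H[2,2]=1):
  H  [+975.55628 +60.93941 +219.00098]
  H  [-166.24958 +950.97788 +223.80395]
  H  [-0.09338 -0.21450 +1.00000]
B = K⁻¹H; ‖b₁‖=1.337499, ‖b₂‖=1.337499; λ = 2/(‖b₁‖+‖b₂‖) = 0.747664, sign → tz>0 ⇒ λ=+0.747664
r₁ = λ·B[:,0] = (+0.98733,-0.14247,-0.06982); r₂ = λ·B[:,1] = (+0.12985,+0.97848,-0.16037)
r₃ = r₁×r₂ = (+0.09116,+0.14928,+0.98458); SVD([r₁ r₂ r₃]) → R = UVᵀ:
  R  [+0.98733 +0.12985 +0.09116]
  R  [-0.14247 +0.97848 +0.14928]
  R  [-0.06982 -0.16037 +0.98458]
t = (-0.11191, +0.00079, +0.74766) m
tr R = 2.950397; θ = arccos((tr R − 1)/2) = 0.223179 rad = 12.787°
axis k = ((R−Rᵀ)₃₂, (R−Rᵀ)₁₃, (R−Rᵀ)₂₁) / (2 sinθ) = (-0.699510, +0.363667, -0.615168)
rvec = θ·k = (-0.156116, +0.081163, -0.137293)

rvec=(-0.1561, 0.0812, -0.1373) tvec=(-0.1119, 0.0008, 0.7477)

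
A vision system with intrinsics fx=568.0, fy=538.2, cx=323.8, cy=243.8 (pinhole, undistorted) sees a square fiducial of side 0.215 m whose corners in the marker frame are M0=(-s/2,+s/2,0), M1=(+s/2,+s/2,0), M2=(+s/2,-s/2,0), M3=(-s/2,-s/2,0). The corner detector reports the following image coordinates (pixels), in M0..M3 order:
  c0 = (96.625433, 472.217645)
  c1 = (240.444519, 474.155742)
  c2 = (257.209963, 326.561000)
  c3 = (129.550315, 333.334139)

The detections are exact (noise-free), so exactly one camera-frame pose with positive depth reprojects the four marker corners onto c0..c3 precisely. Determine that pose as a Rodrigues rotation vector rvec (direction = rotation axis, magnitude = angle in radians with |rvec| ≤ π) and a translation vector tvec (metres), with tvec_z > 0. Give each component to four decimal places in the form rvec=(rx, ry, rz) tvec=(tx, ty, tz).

rvec=(-0.5234, 0.2608, -0.0245) tvec=(-0.2078, 0.2329, 0.8186)

Intrinsics K: fx=568.0, fy=538.2, cx=323.8, cy=243.8
Marker side s = 0.215 m; corners in marker frame (Z=0):
  M0 = (-0.1075, +0.1075, 0)
  M1 = (+0.1075, +0.1075, 0)
  M2 = (+0.1075, -0.1075, 0)
  M3 = (-0.1075, -0.1075, 0)
Detected image corners:
  c0 = (96.625433, 472.217645) px
  c1 = (240.444519, 474.155742) px
  c2 = (257.209963, 326.561000) px
  c3 = (129.550315, 333.334139) px
Planar DLT: solve 8×8 A·h = b for H (H[2,2]=1):
  H  [+575.85068 -226.64947 +179.63007]
  H  [-130.27276 +421.69423 +396.92909]
  H  [-0.29312 -0.60736 +1.00000]
B = K⁻¹H; ‖b₁‖=1.221649, ‖b₂‖=1.221649; λ = 2/(‖b₁‖+‖b₂‖) = 0.818566, sign → tz>0 ⇒ λ=+0.818566
r₁ = λ·B[:,0] = (+0.96666,-0.08945,-0.23993); r₂ = λ·B[:,1] = (-0.04321,+0.86658,-0.49716)
r₃ = r₁×r₂ = (+0.25239,+0.49096,+0.83382); SVD([r₁ r₂ r₃]) → R = UVᵀ:
  R  [+0.96666 -0.04321 +0.25239]
  R  [-0.08945 +0.86658 +0.49096]
  R  [-0.23993 -0.49716 +0.83382]
t = (-0.20777, +0.23290, +0.81857) m
tr R = 2.667061; θ = arccos((tr R − 1)/2) = 0.585329 rad = 33.537°
axis k = ((R−Rᵀ)₃₂, (R−Rᵀ)₁₃, (R−Rᵀ)₂₁) / (2 sinθ) = (-0.894270, +0.445567, -0.041842)
rvec = θ·k = (-0.523442, +0.260803, -0.024491)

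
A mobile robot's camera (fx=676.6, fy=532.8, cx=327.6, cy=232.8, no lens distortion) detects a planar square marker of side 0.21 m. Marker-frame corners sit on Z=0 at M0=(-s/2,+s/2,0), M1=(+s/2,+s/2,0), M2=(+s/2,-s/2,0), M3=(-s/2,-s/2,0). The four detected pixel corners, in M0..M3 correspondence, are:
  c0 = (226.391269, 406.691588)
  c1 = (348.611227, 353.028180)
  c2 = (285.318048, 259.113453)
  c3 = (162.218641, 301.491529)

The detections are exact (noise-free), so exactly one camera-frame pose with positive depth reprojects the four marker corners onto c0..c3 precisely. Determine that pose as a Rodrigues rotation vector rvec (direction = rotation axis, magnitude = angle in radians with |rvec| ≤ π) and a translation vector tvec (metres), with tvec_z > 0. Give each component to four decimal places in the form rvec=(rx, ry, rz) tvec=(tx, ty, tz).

Intrinsics K: fx=676.6, fy=532.8, cx=327.6, cy=232.8
Marker side s = 0.21 m; corners in marker frame (Z=0):
  M0 = (-0.1050, +0.1050, 0)
  M1 = (+0.1050, +0.1050, 0)
  M2 = (+0.1050, -0.1050, 0)
  M3 = (-0.1050, -0.1050, 0)
Detected image corners:
  c0 = (226.391269, 406.691588) px
  c1 = (348.611227, 353.028180) px
  c2 = (285.318048, 259.113453) px
  c3 = (162.218641, 301.491529) px
Planar DLT: solve 8×8 A·h = b for H (H[2,2]=1):
  H  [+697.83887 +253.04164 +257.84000]
  H  [-81.30023 +407.81417 +327.93037]
  H  [+0.44478 -0.19696 +1.00000]
B = K⁻¹H; ‖b₁‖=0.992020, ‖b₂‖=0.992020; λ = 2/(‖b₁‖+‖b₂‖) = 1.008044, sign → tz>0 ⇒ λ=+1.008044
r₁ = λ·B[:,0] = (+0.82260,-0.34972,+0.44836); r₂ = λ·B[:,1] = (+0.47313,+0.85833,-0.19855)
r₃ = r₁×r₂ = (-0.31540,+0.37546,+0.87152); SVD([r₁ r₂ r₃]) → R = UVᵀ:
  R  [+0.82260 +0.47313 -0.31540]
  R  [-0.34972 +0.85833 +0.37546]
  R  [+0.44836 -0.19855 +0.87152]
t = (-0.10393, +0.17998, +1.00804) m
tr R = 2.552447; θ = arccos((tr R − 1)/2) = 0.682143 rad = 39.084°
axis k = ((R−Rᵀ)₃₂, (R−Rᵀ)₁₃, (R−Rᵀ)₂₁) / (2 sinθ) = (-0.455229, -0.605721, -0.652586)
rvec = θ·k = (-0.310531, -0.413188, -0.445157)

rvec=(-0.3105, -0.4132, -0.4452) tvec=(-0.1039, 0.1800, 1.0080)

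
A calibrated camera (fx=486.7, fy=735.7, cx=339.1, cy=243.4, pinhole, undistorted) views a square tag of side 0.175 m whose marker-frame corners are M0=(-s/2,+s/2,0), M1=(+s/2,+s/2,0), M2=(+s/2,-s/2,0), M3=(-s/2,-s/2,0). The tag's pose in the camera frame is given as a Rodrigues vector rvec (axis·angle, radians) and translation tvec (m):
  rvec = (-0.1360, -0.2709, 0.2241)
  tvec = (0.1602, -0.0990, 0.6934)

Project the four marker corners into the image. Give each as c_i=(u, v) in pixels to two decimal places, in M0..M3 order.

Intrinsics K: fx=486.7, fy=735.7, cx=339.1, cy=243.4
Marker side s = 0.175 m; corners in marker frame (Z=0):
  M0 = (-0.0875, +0.0875, 0)
  M1 = (+0.0875, +0.0875, 0)
  M2 = (+0.0875, -0.0875, 0)
  M3 = (-0.0875, -0.0875, 0)
rvec = (-0.1360, -0.2709, 0.2241), |rvec| = θ = 0.37697 rad = 21.599°
Rodrigues: sinθ=0.36810, 1−cosθ=0.07021; R = I + sinθ·[k]× + (1−cosθ)·[k]×²:
    [+0.93892 -0.20063 -0.27959]
    [+0.23703 +0.96605 +0.10281]
    [+0.24947 -0.16280 +0.95460]
t = (0.1602, -0.0990, 0.6934) m
M0: Pc = R·M0+t = (+0.06049, -0.03521, +0.65733); u = 486.7·(+0.06049)/0.65733 + 339.1 = 383.8877, v = 735.7·(-0.03521)/0.65733 + 243.4 = 203.9903
M1: Pc = R·M1+t = (+0.22480, +0.00627, +0.70098); u = 486.7·(+0.22480)/0.70098 + 339.1 = 495.1817, v = 735.7·(+0.00627)/0.70098 + 243.4 = 249.9801
M2: Pc = R·M2+t = (+0.25991, -0.16279, +0.72947); u = 486.7·(+0.25991)/0.72947 + 339.1 = 512.5107, v = 735.7·(-0.16279)/0.72947 + 243.4 = 79.2219
M3: Pc = R·M3+t = (+0.09560, -0.20427, +0.68582); u = 486.7·(+0.09560)/0.68582 + 339.1 = 406.9432, v = 735.7·(-0.20427)/0.68582 + 243.4 = 24.2726

c0=(383.89, 203.99) c1=(495.18, 249.98) c2=(512.51, 79.22) c3=(406.94, 24.27)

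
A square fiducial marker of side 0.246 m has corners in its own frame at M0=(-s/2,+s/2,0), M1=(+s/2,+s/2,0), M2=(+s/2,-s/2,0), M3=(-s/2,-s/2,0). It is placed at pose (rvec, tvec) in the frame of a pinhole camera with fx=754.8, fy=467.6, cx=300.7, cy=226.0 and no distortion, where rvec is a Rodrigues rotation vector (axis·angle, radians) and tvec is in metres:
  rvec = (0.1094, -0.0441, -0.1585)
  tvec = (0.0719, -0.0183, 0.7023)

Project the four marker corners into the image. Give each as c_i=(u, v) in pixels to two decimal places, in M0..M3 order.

Intrinsics K: fx=754.8, fy=467.6, cx=300.7, cy=226.0
Marker side s = 0.246 m; corners in marker frame (Z=0):
  M0 = (-0.1230, +0.1230, 0)
  M1 = (+0.1230, +0.1230, 0)
  M2 = (+0.1230, -0.1230, 0)
  M3 = (-0.1230, -0.1230, 0)
rvec = (0.1094, -0.0441, -0.1585), |rvec| = θ = 0.19757 rad = 11.320°
Rodrigues: sinθ=0.19629, 1−cosθ=0.01945; R = I + sinθ·[k]× + (1−cosθ)·[k]×²:
    [+0.98651 +0.15507 -0.05246]
    [-0.15988 +0.98151 -0.10521]
    [+0.03517 +0.11217 +0.99307]
t = (0.0719, -0.0183, 0.7023) m
M0: Pc = R·M0+t = (-0.03037, +0.12209, +0.71177); u = 754.8·(-0.03037)/0.71177 + 300.7 = 268.4966, v = 467.6·(+0.12209)/0.71177 + 226.0 = 306.2080
M1: Pc = R·M1+t = (+0.21231, +0.08276, +0.72042); u = 754.8·(+0.21231)/0.72042 + 300.7 = 523.1450, v = 467.6·(+0.08276)/0.72042 + 226.0 = 279.7175
M2: Pc = R·M2+t = (+0.17417, -0.15869, +0.69283); u = 754.8·(+0.17417)/0.69283 + 300.7 = 490.4463, v = 467.6·(-0.15869)/0.69283 + 226.0 = 118.8972
M3: Pc = R·M3+t = (-0.06851, -0.11936, +0.68418); u = 754.8·(-0.06851)/0.68418 + 300.7 = 225.1138, v = 467.6·(-0.11936)/0.68418 + 226.0 = 144.4223

c0=(268.50, 306.21) c1=(523.14, 279.72) c2=(490.45, 118.90) c3=(225.11, 144.42)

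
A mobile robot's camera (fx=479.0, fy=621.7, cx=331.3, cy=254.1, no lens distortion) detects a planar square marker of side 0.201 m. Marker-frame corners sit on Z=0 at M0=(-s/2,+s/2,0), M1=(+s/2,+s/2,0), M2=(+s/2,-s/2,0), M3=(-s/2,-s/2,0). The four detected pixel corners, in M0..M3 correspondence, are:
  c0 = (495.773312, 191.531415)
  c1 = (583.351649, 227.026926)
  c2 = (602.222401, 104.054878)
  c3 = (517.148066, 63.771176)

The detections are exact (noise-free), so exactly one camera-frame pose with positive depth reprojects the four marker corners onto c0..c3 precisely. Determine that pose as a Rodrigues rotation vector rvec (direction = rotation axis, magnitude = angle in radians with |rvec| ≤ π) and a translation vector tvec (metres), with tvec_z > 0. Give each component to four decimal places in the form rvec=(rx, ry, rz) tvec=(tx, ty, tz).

rvec=(-0.0627, -0.2191, 0.2501) tvec=(0.4346, -0.1644, 0.9491)

Intrinsics K: fx=479.0, fy=621.7, cx=331.3, cy=254.1
Marker side s = 0.201 m; corners in marker frame (Z=0):
  M0 = (-0.1005, +0.1005, 0)
  M1 = (+0.1005, +0.1005, 0)
  M2 = (+0.1005, -0.1005, 0)
  M3 = (-0.1005, -0.1005, 0)
Detected image corners:
  c0 = (495.773312, 191.531415) px
  c1 = (583.351649, 227.026926) px
  c2 = (602.222401, 104.054878) px
  c3 = (517.148066, 63.771176) px
Planar DLT: solve 8×8 A·h = b for H (H[2,2]=1):
  H  [+549.38492 -151.32999 +550.66511]
  H  [+220.61295 +609.75387 +146.42305]
  H  [+0.21826 -0.09343 +1.00000]
B = K⁻¹H; ‖b₁‖=1.053655, ‖b₂‖=1.053656; λ = 2/(‖b₁‖+‖b₂‖) = 0.949077, sign → tz>0 ⇒ λ=+0.949077
r₁ = λ·B[:,0] = (+0.94527,+0.25212,+0.20714); r₂ = λ·B[:,1] = (-0.23851,+0.96708,-0.08868)
r₃ = r₁×r₂ = (-0.22268,+0.03442,+0.97428); SVD([r₁ r₂ r₃]) → R = UVᵀ:
  R  [+0.94527 -0.23851 -0.22268]
  R  [+0.25212 +0.96708 +0.03442]
  R  [+0.20714 -0.08868 +0.97428]
t = (+0.43464, -0.16438, +0.94908) m
tr R = 2.886633; θ = arccos((tr R − 1)/2) = 0.338312 rad = 19.384°
axis k = ((R−Rᵀ)₃₂, (R−Rᵀ)₁₃, (R−Rᵀ)₂₁) / (2 sinθ) = (-0.185439, -0.647529, +0.739133)
rvec = θ·k = (-0.062736, -0.219067, +0.250058)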